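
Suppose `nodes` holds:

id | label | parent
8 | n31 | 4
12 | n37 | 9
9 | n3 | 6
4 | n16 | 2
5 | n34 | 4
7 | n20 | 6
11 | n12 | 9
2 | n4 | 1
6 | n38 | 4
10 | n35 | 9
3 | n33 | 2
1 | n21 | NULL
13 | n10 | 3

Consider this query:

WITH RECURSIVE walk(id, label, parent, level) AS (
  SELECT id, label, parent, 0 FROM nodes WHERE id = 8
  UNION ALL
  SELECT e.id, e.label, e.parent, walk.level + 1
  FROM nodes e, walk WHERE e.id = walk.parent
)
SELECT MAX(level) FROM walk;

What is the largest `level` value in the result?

3

Base: id=8 (n31), parent=4, level 0.
Iteration 1: join on id=4 -> n16 (id 4, parent=2, level 1).
Iteration 2: join on id=2 -> n4 (id 2, parent=1, level 2).
Iteration 3: join on id=1 -> n21 (id 1, parent=NULL, level 3).
Iteration 4: parent is NULL; no match; recursion stops.
level values: 0, 1, 2, 3; the maximum is 3.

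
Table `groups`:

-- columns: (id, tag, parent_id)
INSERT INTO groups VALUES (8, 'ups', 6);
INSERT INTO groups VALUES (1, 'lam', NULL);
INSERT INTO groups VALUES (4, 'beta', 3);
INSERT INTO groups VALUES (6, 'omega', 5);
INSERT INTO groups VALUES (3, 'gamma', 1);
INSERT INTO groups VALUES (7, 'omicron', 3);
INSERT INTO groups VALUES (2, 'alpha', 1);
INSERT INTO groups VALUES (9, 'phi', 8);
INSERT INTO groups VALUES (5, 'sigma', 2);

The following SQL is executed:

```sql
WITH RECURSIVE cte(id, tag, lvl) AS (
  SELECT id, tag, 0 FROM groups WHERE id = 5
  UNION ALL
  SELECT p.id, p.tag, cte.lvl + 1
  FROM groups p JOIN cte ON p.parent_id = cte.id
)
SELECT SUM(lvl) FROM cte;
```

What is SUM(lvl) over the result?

Base: id=5 (sigma) at lvl 0.
Iteration 1: rows with parent_id in {5} -> omega (id 6, lvl 1).
Iteration 2: rows with parent_id in {6} -> ups (id 8, lvl 2).
Iteration 3: rows with parent_id in {8} -> phi (id 9, lvl 3).
Iteration 4: no rows with parent_id in {9}; recursion stops.
SUM(lvl) = 0 + 1 + 2 + 3 = 6.

6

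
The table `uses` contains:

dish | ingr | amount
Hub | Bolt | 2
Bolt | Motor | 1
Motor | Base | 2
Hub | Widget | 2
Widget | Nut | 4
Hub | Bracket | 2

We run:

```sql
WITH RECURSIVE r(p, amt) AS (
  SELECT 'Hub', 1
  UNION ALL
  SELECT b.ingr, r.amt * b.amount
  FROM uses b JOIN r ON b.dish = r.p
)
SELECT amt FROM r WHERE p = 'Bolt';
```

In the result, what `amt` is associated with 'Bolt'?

Base: (Hub, amt=1).
Iteration 1: components of {Hub} -> Bolt = 1*2 = 2, Bracket = 1*2 = 2, Widget = 1*2 = 2.
Iteration 2: components of {Bolt,Bracket,Widget} -> Motor = 2*1 = 2, Nut = 2*4 = 8.
Iteration 3: components of {Motor,Nut} -> Base = 2*2 = 4.
Iteration 4: no further components; recursion stops.

2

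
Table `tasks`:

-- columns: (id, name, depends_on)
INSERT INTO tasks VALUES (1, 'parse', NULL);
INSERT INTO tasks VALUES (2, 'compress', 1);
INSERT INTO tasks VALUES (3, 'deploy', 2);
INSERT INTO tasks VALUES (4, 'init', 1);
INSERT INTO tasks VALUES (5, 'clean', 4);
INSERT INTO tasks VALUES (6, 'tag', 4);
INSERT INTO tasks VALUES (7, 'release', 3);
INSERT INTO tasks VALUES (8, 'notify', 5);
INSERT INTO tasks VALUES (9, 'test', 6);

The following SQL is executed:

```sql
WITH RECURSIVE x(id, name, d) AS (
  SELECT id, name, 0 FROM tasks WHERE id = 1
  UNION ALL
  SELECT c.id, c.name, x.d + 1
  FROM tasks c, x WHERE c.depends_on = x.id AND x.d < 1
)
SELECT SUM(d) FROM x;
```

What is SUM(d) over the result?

2

Base: id=1 (parse) at d 0.
Iteration 1: rows with depends_on in {1} -> compress (id 2, d 1), init (id 4, d 1).
Iteration 2: d < 1 fails for all current rows; recursion stops.
SUM(d) = 0 + 1 + 1 = 2.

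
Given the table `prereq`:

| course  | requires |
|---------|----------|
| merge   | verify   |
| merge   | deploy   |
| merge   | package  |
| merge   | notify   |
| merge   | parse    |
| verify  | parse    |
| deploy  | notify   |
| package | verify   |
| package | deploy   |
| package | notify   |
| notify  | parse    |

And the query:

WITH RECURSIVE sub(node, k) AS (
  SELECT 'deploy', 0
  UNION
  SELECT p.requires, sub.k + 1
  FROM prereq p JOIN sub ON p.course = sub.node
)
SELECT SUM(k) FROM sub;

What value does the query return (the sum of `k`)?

3

Base: (deploy, k=0).
Iteration 1: edges from {deploy} -> (notify, k=1).
Iteration 2: edges from {notify} -> (parse, k=2).
Iteration 3: no outgoing edges from {parse}; recursion stops.
SUM(k) = 0 + 1 + 2 = 3.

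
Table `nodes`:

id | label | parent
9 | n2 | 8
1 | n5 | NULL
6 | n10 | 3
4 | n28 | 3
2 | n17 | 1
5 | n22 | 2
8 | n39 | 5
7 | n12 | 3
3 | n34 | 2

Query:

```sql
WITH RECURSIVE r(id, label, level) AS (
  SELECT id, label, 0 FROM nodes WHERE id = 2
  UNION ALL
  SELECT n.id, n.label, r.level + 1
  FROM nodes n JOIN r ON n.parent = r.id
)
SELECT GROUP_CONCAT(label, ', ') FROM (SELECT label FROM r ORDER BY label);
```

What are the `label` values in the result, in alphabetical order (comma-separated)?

Base: id=2 (n17) at level 0.
Iteration 1: rows with parent in {2} -> n34 (id 3, level 1), n22 (id 5, level 1).
Iteration 2: rows with parent in {3,5} -> n28 (id 4, level 2), n10 (id 6, level 2), n12 (id 7, level 2), n39 (id 8, level 2).
Iteration 3: rows with parent in {4,6,7,8} -> n2 (id 9, level 3).
Iteration 4: no rows with parent in {9}; recursion stops.

n10, n12, n17, n2, n22, n28, n34, n39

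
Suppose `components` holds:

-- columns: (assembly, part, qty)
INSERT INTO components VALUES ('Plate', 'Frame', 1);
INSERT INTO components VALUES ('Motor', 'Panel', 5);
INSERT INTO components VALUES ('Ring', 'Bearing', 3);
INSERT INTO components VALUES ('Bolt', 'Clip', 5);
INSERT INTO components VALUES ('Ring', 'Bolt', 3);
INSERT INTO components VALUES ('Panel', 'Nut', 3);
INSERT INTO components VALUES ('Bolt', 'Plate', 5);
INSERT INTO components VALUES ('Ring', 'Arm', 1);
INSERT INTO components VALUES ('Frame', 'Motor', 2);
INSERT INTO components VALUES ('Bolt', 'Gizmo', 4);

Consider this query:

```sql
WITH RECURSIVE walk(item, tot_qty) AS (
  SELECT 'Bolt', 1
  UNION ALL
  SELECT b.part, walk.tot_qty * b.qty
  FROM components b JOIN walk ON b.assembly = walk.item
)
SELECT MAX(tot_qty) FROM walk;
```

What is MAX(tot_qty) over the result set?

Base: (Bolt, tot_qty=1).
Iteration 1: components of {Bolt} -> Clip = 1*5 = 5, Gizmo = 1*4 = 4, Plate = 1*5 = 5.
Iteration 2: components of {Clip,Gizmo,Plate} -> Frame = 5*1 = 5.
Iteration 3: components of {Frame} -> Motor = 5*2 = 10.
Iteration 4: components of {Motor} -> Panel = 10*5 = 50.
Iteration 5: components of {Panel} -> Nut = 50*3 = 150.
Iteration 6: no further components; recursion stops.
tot_qty values: 1, 5, 5, 4, 5, 10, 50, 150; the maximum is 150.

150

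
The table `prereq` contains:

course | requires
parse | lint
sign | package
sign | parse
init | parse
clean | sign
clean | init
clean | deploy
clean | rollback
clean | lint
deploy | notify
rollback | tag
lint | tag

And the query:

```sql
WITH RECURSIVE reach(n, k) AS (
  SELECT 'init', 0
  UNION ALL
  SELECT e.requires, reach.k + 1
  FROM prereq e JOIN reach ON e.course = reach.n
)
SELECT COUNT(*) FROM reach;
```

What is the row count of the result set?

Base: (init, k=0).
Iteration 1: edges from {init} -> (parse, k=1).
Iteration 2: edges from {parse} -> (lint, k=2).
Iteration 3: edges from {lint} -> (tag, k=3).
Iteration 4: no outgoing edges from {tag}; recursion stops.
Total rows emitted: 4.

4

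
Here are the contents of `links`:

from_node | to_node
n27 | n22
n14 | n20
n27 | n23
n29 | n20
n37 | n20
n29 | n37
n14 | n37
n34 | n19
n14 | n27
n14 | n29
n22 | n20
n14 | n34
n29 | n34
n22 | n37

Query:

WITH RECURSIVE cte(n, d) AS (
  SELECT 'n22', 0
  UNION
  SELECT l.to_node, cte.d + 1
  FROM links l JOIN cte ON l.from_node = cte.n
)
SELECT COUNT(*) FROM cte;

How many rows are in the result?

Base: (n22, d=0).
Iteration 1: edges from {n22} -> (n20, d=1), (n37, d=1).
Iteration 2: edges from {n20,n37} -> (n20, d=2).
Iteration 3: no outgoing edges from {n20}; recursion stops.
Total rows emitted: 4.

4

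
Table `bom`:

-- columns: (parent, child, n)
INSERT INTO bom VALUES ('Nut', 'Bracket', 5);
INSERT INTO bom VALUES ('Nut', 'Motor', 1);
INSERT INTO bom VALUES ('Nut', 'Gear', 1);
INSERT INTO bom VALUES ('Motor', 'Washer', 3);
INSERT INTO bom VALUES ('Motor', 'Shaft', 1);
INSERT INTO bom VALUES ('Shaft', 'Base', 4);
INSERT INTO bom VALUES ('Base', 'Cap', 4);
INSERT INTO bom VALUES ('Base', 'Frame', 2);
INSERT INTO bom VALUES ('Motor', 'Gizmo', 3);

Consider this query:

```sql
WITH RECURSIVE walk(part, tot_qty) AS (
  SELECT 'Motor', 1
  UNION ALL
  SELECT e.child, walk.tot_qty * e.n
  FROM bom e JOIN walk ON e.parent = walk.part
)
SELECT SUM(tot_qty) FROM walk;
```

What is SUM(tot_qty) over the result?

Base: (Motor, tot_qty=1).
Iteration 1: components of {Motor} -> Gizmo = 1*3 = 3, Shaft = 1*1 = 1, Washer = 1*3 = 3.
Iteration 2: components of {Gizmo,Shaft,Washer} -> Base = 1*4 = 4.
Iteration 3: components of {Base} -> Cap = 4*4 = 16, Frame = 4*2 = 8.
Iteration 4: no further components; recursion stops.
SUM(tot_qty) = 1 + 3 + 1 + 3 + 4 + 16 + 8 = 36.

36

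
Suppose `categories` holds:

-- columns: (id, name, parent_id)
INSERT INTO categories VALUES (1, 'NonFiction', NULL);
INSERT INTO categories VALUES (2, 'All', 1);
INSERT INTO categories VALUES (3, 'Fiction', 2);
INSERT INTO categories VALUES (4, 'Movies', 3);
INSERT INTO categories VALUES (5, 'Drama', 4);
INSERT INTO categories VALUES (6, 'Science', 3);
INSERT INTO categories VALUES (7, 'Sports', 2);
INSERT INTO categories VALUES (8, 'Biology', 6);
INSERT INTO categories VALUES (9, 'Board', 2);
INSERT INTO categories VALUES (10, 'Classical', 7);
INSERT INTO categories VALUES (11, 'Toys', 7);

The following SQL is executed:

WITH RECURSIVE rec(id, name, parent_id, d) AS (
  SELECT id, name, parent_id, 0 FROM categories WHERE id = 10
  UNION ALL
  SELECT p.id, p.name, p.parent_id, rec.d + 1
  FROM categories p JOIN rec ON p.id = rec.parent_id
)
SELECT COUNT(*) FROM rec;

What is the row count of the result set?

4

Base: id=10 (Classical), parent_id=7, d 0.
Iteration 1: join on id=7 -> Sports (id 7, parent_id=2, d 1).
Iteration 2: join on id=2 -> All (id 2, parent_id=1, d 2).
Iteration 3: join on id=1 -> NonFiction (id 1, parent_id=NULL, d 3).
Iteration 4: parent_id is NULL; no match; recursion stops.
Total rows emitted: 4.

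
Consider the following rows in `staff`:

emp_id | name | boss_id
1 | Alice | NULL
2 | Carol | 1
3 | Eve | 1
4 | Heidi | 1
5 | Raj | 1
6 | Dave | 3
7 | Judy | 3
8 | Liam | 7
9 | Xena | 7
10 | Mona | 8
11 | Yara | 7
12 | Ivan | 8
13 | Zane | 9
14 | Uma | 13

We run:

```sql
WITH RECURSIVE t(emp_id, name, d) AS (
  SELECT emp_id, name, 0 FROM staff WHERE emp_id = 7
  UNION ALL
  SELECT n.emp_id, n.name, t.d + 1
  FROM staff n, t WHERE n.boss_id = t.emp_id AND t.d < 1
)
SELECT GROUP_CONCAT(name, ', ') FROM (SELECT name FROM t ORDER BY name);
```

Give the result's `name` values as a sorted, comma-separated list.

Judy, Liam, Xena, Yara

Base: emp_id=7 (Judy) at d 0.
Iteration 1: rows with boss_id in {7} -> Liam (id 8, d 1), Xena (id 9, d 1), Yara (id 11, d 1).
Iteration 2: d < 1 fails for all current rows; recursion stops.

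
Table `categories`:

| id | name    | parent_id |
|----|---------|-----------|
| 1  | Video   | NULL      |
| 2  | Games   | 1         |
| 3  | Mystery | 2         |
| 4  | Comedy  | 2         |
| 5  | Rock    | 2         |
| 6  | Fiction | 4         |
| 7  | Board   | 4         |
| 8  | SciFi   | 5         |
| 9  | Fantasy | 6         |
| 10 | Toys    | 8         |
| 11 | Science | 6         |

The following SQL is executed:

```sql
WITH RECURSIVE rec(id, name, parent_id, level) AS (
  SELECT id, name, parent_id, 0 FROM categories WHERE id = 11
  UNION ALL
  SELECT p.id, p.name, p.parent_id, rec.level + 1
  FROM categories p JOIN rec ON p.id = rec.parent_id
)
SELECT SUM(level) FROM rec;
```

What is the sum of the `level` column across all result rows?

10

Base: id=11 (Science), parent_id=6, level 0.
Iteration 1: join on id=6 -> Fiction (id 6, parent_id=4, level 1).
Iteration 2: join on id=4 -> Comedy (id 4, parent_id=2, level 2).
Iteration 3: join on id=2 -> Games (id 2, parent_id=1, level 3).
Iteration 4: join on id=1 -> Video (id 1, parent_id=NULL, level 4).
Iteration 5: parent_id is NULL; no match; recursion stops.
SUM(level) = 0 + 1 + 2 + 3 + 4 = 10.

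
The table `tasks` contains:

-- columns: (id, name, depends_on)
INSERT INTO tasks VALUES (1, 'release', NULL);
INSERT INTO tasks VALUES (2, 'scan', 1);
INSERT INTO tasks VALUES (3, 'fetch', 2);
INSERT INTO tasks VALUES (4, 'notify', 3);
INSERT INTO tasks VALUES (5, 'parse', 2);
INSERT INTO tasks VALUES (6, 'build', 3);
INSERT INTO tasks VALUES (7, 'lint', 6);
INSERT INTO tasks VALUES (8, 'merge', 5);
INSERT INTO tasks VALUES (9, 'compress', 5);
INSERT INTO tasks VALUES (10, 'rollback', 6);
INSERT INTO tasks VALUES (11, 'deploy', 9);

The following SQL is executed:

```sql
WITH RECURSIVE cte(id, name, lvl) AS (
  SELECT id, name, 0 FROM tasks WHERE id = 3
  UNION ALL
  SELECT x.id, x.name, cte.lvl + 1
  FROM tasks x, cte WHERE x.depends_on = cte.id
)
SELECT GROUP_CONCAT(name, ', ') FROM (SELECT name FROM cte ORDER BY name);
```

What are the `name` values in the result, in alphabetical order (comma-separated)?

Base: id=3 (fetch) at lvl 0.
Iteration 1: rows with depends_on in {3} -> notify (id 4, lvl 1), build (id 6, lvl 1).
Iteration 2: rows with depends_on in {4,6} -> lint (id 7, lvl 2), rollback (id 10, lvl 2).
Iteration 3: no rows with depends_on in {7,10}; recursion stops.

build, fetch, lint, notify, rollback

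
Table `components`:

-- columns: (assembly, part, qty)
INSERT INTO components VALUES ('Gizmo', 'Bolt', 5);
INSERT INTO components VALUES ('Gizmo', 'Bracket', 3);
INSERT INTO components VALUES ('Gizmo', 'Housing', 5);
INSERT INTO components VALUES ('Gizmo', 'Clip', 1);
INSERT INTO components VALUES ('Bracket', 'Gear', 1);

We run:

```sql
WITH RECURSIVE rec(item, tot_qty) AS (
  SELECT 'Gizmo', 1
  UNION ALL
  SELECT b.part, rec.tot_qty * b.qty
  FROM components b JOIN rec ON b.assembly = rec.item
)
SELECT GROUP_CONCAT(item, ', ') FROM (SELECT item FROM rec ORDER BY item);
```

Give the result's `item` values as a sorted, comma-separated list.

Bolt, Bracket, Clip, Gear, Gizmo, Housing

Base: (Gizmo, tot_qty=1).
Iteration 1: components of {Gizmo} -> Bolt = 1*5 = 5, Bracket = 1*3 = 3, Clip = 1*1 = 1, Housing = 1*5 = 5.
Iteration 2: components of {Bolt,Bracket,Clip,Housing} -> Gear = 3*1 = 3.
Iteration 3: no further components; recursion stops.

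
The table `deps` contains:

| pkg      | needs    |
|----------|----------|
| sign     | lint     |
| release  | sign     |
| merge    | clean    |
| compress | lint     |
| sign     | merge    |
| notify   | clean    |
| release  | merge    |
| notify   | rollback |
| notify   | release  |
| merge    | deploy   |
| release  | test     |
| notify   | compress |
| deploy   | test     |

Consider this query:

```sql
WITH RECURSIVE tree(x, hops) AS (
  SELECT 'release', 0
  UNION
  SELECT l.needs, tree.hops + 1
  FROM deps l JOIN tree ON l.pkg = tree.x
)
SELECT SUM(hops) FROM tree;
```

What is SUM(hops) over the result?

24

Base: (release, hops=0).
Iteration 1: edges from {release} -> (merge, hops=1), (sign, hops=1), (test, hops=1).
Iteration 2: edges from {merge,sign,test} -> (clean, hops=2), (deploy, hops=2), (lint, hops=2), (merge, hops=2).
Iteration 3: edges from {clean,deploy,lint,merge} -> (clean, hops=3), (deploy, hops=3), (test, hops=3).
Iteration 4: edges from {clean,deploy,test} -> (test, hops=4).
Iteration 5: no outgoing edges from {test}; recursion stops.
SUM(hops) = 0 + 1 + 1 + 1 + 2 + 2 + 2 + 2 + 3 + 3 + 3 + 4 = 24.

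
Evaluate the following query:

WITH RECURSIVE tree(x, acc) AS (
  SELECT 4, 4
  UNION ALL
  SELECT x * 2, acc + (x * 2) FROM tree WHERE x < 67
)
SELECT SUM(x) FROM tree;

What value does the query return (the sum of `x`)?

Base: x=4, acc=4.
Iteration 1: 4 < 67 holds -> x = 4 * 2 = 8, acc = 4 + 8 = 12.
Iteration 2: 8 < 67 holds -> x = 8 * 2 = 16, acc = 12 + 16 = 28.
Iteration 3: 16 < 67 holds -> x = 16 * 2 = 32, acc = 28 + 32 = 60.
Iteration 4: 32 < 67 holds -> x = 32 * 2 = 64, acc = 60 + 64 = 124.
Iteration 5: 64 < 67 holds -> x = 64 * 2 = 128, acc = 124 + 128 = 252.
Iteration 6: 128 < 67 fails; recursion stops.
SUM(x) = 4 + 8 + 16 + 32 + 64 + 128 = 252.

252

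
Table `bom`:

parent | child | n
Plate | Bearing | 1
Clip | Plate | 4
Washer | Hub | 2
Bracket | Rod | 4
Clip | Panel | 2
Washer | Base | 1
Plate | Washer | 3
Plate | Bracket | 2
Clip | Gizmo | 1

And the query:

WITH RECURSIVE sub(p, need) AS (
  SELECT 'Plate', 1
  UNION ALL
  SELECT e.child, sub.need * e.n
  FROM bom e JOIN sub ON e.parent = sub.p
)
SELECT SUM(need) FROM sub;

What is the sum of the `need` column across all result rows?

24

Base: (Plate, need=1).
Iteration 1: components of {Plate} -> Bearing = 1*1 = 1, Bracket = 1*2 = 2, Washer = 1*3 = 3.
Iteration 2: components of {Bearing,Bracket,Washer} -> Base = 3*1 = 3, Hub = 3*2 = 6, Rod = 2*4 = 8.
Iteration 3: no further components; recursion stops.
SUM(need) = 1 + 1 + 2 + 3 + 8 + 6 + 3 = 24.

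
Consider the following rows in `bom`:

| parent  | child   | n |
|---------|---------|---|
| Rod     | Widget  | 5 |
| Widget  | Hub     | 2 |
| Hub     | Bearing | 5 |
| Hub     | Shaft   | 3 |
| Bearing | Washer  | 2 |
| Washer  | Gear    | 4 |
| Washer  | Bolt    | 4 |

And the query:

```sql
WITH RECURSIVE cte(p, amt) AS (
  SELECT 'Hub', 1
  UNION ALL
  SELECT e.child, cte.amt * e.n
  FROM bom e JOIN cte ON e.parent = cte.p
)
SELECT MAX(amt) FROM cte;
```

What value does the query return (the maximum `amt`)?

40

Base: (Hub, amt=1).
Iteration 1: components of {Hub} -> Bearing = 1*5 = 5, Shaft = 1*3 = 3.
Iteration 2: components of {Bearing,Shaft} -> Washer = 5*2 = 10.
Iteration 3: components of {Washer} -> Bolt = 10*4 = 40, Gear = 10*4 = 40.
Iteration 4: no further components; recursion stops.
amt values: 1, 5, 3, 10, 40, 40; the maximum is 40.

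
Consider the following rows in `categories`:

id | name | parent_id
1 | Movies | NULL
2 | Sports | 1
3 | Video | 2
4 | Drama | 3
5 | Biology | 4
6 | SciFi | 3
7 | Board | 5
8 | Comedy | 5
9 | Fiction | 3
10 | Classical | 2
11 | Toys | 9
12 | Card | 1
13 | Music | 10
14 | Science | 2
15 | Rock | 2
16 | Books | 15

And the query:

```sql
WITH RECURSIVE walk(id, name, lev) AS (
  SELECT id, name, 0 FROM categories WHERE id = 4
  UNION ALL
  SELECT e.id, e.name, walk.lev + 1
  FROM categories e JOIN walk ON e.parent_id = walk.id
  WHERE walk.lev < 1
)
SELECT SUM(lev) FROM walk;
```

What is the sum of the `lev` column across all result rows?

Base: id=4 (Drama) at lev 0.
Iteration 1: rows with parent_id in {4} -> Biology (id 5, lev 1).
Iteration 2: lev < 1 fails for all current rows; recursion stops.
SUM(lev) = 0 + 1 = 1.

1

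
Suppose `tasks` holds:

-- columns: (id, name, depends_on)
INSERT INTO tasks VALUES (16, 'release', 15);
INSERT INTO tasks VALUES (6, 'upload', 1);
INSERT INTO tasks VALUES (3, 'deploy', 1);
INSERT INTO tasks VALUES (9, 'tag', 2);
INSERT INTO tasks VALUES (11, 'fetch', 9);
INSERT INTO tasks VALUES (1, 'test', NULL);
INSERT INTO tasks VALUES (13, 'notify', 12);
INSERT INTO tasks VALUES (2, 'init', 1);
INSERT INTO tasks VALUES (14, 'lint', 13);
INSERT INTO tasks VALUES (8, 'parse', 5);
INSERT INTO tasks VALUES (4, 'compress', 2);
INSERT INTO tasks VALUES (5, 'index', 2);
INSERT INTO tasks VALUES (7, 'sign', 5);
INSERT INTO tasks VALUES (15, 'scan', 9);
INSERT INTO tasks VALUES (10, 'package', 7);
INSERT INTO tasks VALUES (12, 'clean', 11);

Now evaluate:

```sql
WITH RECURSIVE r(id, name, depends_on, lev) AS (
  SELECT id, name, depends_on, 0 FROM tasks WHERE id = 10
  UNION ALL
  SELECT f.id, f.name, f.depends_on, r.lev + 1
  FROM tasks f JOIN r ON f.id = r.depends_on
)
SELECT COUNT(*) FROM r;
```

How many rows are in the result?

Base: id=10 (package), depends_on=7, lev 0.
Iteration 1: join on id=7 -> sign (id 7, depends_on=5, lev 1).
Iteration 2: join on id=5 -> index (id 5, depends_on=2, lev 2).
Iteration 3: join on id=2 -> init (id 2, depends_on=1, lev 3).
Iteration 4: join on id=1 -> test (id 1, depends_on=NULL, lev 4).
Iteration 5: depends_on is NULL; no match; recursion stops.
Total rows emitted: 5.

5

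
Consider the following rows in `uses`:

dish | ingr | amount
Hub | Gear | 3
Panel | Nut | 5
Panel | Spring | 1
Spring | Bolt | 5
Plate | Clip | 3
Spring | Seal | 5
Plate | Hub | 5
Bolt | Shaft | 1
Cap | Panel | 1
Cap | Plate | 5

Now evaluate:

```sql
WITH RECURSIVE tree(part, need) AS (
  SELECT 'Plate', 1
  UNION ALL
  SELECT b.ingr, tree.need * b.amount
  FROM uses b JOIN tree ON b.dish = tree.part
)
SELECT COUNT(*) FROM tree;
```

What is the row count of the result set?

4

Base: (Plate, need=1).
Iteration 1: components of {Plate} -> Clip = 1*3 = 3, Hub = 1*5 = 5.
Iteration 2: components of {Clip,Hub} -> Gear = 5*3 = 15.
Iteration 3: no further components; recursion stops.
Total rows emitted: 4.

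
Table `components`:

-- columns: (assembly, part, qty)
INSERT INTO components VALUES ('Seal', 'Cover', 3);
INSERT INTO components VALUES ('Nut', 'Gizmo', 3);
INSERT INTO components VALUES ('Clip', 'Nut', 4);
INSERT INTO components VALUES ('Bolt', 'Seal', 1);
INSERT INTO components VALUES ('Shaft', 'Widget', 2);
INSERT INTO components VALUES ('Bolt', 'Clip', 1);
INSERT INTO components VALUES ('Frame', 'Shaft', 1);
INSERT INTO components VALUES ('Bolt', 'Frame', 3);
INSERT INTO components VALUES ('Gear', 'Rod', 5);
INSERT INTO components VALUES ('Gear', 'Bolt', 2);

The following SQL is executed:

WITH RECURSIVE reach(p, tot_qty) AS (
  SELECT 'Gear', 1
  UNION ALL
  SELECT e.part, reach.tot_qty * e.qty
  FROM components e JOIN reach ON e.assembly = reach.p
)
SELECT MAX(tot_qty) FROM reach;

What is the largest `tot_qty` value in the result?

24

Base: (Gear, tot_qty=1).
Iteration 1: components of {Gear} -> Bolt = 1*2 = 2, Rod = 1*5 = 5.
Iteration 2: components of {Bolt,Rod} -> Clip = 2*1 = 2, Frame = 2*3 = 6, Seal = 2*1 = 2.
Iteration 3: components of {Clip,Frame,Seal} -> Cover = 2*3 = 6, Nut = 2*4 = 8, Shaft = 6*1 = 6.
Iteration 4: components of {Cover,Nut,Shaft} -> Gizmo = 8*3 = 24, Widget = 6*2 = 12.
Iteration 5: no further components; recursion stops.
tot_qty values: 1, 2, 5, 6, 2, 2, 6, 8, 6, 12, 24; the maximum is 24.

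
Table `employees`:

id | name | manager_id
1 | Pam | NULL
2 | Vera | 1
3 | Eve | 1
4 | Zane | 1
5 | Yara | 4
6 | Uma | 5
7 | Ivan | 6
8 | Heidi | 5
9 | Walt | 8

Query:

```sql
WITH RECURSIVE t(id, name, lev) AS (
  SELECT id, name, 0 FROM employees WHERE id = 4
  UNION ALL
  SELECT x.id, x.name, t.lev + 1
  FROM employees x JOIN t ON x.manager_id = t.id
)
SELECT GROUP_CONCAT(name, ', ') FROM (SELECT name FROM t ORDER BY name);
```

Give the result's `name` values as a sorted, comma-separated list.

Base: id=4 (Zane) at lev 0.
Iteration 1: rows with manager_id in {4} -> Yara (id 5, lev 1).
Iteration 2: rows with manager_id in {5} -> Uma (id 6, lev 2), Heidi (id 8, lev 2).
Iteration 3: rows with manager_id in {6,8} -> Ivan (id 7, lev 3), Walt (id 9, lev 3).
Iteration 4: no rows with manager_id in {7,9}; recursion stops.

Heidi, Ivan, Uma, Walt, Yara, Zane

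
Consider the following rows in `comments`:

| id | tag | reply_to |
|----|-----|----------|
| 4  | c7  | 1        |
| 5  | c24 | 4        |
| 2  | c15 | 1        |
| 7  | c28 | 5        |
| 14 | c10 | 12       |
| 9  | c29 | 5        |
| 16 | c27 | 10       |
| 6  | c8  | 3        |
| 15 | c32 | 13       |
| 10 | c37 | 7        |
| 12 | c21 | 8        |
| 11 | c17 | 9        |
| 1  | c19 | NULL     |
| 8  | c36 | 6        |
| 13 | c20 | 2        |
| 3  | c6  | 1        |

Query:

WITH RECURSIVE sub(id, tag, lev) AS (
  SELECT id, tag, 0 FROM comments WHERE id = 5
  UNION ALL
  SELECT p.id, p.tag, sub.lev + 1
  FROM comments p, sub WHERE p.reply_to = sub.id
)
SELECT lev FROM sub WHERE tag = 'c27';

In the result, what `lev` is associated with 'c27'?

Base: id=5 (c24) at lev 0.
Iteration 1: rows with reply_to in {5} -> c28 (id 7, lev 1), c29 (id 9, lev 1).
Iteration 2: rows with reply_to in {7,9} -> c37 (id 10, lev 2), c17 (id 11, lev 2).
Iteration 3: rows with reply_to in {10,11} -> c27 (id 16, lev 3).
Iteration 4: no rows with reply_to in {16}; recursion stops.

3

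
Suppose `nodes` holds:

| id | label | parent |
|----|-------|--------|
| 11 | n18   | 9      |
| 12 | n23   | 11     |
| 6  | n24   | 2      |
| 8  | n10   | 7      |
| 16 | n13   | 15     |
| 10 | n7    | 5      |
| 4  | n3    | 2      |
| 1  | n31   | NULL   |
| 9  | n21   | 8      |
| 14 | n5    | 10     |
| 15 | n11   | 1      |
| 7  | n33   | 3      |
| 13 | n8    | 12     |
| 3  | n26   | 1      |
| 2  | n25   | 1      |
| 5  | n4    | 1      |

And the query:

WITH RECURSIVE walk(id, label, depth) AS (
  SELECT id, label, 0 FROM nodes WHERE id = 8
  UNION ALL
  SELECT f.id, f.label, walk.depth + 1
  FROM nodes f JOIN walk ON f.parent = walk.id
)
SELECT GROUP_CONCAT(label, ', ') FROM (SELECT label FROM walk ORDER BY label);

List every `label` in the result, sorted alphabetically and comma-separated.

n10, n18, n21, n23, n8

Base: id=8 (n10) at depth 0.
Iteration 1: rows with parent in {8} -> n21 (id 9, depth 1).
Iteration 2: rows with parent in {9} -> n18 (id 11, depth 2).
Iteration 3: rows with parent in {11} -> n23 (id 12, depth 3).
Iteration 4: rows with parent in {12} -> n8 (id 13, depth 4).
Iteration 5: no rows with parent in {13}; recursion stops.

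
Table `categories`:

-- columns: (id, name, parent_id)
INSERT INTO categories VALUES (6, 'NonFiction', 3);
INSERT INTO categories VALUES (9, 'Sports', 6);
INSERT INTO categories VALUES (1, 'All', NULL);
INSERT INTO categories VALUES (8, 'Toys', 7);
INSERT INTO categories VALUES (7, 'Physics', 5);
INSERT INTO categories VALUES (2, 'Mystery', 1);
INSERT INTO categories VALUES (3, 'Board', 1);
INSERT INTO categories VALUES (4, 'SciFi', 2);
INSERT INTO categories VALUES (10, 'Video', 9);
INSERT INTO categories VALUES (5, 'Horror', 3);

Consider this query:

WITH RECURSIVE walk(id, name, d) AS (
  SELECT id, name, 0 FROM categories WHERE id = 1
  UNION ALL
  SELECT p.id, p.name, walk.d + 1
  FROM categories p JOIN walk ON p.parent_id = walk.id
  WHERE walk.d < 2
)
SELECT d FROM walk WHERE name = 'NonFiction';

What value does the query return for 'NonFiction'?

2

Base: id=1 (All) at d 0.
Iteration 1: rows with parent_id in {1} -> Mystery (id 2, d 1), Board (id 3, d 1).
Iteration 2: rows with parent_id in {2,3} -> SciFi (id 4, d 2), Horror (id 5, d 2), NonFiction (id 6, d 2).
Iteration 3: d < 2 fails for all current rows; recursion stops.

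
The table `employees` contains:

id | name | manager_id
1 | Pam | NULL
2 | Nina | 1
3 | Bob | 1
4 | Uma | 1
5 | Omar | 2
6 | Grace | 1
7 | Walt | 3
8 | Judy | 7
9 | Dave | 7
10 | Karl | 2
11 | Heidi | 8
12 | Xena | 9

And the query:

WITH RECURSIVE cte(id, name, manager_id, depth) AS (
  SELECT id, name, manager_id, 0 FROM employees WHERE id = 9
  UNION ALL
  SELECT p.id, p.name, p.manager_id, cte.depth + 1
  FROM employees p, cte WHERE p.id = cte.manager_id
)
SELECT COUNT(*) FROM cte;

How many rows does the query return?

4

Base: id=9 (Dave), manager_id=7, depth 0.
Iteration 1: join on id=7 -> Walt (id 7, manager_id=3, depth 1).
Iteration 2: join on id=3 -> Bob (id 3, manager_id=1, depth 2).
Iteration 3: join on id=1 -> Pam (id 1, manager_id=NULL, depth 3).
Iteration 4: manager_id is NULL; no match; recursion stops.
Total rows emitted: 4.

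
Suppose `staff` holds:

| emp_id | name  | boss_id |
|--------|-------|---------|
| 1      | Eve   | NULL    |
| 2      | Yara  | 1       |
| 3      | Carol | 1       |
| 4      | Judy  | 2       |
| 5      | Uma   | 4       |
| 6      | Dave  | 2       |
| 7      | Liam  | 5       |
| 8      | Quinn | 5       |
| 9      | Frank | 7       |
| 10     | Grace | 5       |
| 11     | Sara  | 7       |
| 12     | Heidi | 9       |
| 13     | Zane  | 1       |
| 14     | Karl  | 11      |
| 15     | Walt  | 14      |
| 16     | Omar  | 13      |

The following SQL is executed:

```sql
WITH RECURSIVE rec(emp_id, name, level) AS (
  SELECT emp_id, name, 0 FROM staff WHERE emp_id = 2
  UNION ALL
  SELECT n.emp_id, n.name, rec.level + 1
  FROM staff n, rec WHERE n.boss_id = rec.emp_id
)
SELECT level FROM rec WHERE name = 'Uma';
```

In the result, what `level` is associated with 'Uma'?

2

Base: emp_id=2 (Yara) at level 0.
Iteration 1: rows with boss_id in {2} -> Judy (id 4, level 1), Dave (id 6, level 1).
Iteration 2: rows with boss_id in {4,6} -> Uma (id 5, level 2).
Iteration 3: rows with boss_id in {5} -> Liam (id 7, level 3), Quinn (id 8, level 3), Grace (id 10, level 3).
Iteration 4: rows with boss_id in {7,8,10} -> Frank (id 9, level 4), Sara (id 11, level 4).
Iteration 5: rows with boss_id in {9,11} -> Heidi (id 12, level 5), Karl (id 14, level 5).
Iteration 6: rows with boss_id in {12,14} -> Walt (id 15, level 6).
Iteration 7: no rows with boss_id in {15}; recursion stops.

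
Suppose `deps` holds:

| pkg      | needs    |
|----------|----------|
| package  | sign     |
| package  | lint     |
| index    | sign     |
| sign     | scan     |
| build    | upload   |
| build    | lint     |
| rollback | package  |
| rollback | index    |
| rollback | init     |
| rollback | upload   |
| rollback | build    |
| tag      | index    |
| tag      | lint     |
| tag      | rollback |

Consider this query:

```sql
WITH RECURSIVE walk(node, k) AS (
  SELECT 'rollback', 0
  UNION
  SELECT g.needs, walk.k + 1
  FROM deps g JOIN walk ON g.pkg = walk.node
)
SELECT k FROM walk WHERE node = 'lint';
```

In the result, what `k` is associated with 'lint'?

2

Base: (rollback, k=0).
Iteration 1: edges from {rollback} -> (build, k=1), (index, k=1), (init, k=1), (package, k=1), (upload, k=1).
Iteration 2: edges from {build,index,init,package,upload} -> (lint, k=2), (sign, k=2), (upload, k=2). [UNION drops 2 duplicate row(s)]
Iteration 3: edges from {lint,sign,upload} -> (scan, k=3).
Iteration 4: no outgoing edges from {scan}; recursion stops.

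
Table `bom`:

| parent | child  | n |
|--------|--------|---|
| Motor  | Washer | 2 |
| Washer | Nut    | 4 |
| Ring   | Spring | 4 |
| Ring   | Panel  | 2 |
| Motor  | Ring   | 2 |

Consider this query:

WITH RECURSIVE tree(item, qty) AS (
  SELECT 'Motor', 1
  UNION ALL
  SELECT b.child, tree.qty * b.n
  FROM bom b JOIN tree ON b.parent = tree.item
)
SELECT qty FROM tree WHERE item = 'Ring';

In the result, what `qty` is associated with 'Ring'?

Base: (Motor, qty=1).
Iteration 1: components of {Motor} -> Ring = 1*2 = 2, Washer = 1*2 = 2.
Iteration 2: components of {Ring,Washer} -> Nut = 2*4 = 8, Panel = 2*2 = 4, Spring = 2*4 = 8.
Iteration 3: no further components; recursion stops.

2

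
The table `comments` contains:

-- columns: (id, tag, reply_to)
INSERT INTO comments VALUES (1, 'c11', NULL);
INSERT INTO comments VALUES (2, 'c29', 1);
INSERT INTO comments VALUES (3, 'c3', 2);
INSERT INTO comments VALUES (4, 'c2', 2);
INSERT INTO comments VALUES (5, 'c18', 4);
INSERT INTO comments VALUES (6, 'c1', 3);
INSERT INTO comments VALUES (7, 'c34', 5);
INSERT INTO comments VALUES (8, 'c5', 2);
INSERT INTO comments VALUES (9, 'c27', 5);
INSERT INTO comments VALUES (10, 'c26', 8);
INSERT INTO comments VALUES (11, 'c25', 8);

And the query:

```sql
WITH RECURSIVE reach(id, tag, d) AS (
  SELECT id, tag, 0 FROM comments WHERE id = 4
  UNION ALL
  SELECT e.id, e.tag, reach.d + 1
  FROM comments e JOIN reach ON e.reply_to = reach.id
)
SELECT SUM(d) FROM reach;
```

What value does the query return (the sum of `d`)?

Base: id=4 (c2) at d 0.
Iteration 1: rows with reply_to in {4} -> c18 (id 5, d 1).
Iteration 2: rows with reply_to in {5} -> c34 (id 7, d 2), c27 (id 9, d 2).
Iteration 3: no rows with reply_to in {7,9}; recursion stops.
SUM(d) = 0 + 1 + 2 + 2 = 5.

5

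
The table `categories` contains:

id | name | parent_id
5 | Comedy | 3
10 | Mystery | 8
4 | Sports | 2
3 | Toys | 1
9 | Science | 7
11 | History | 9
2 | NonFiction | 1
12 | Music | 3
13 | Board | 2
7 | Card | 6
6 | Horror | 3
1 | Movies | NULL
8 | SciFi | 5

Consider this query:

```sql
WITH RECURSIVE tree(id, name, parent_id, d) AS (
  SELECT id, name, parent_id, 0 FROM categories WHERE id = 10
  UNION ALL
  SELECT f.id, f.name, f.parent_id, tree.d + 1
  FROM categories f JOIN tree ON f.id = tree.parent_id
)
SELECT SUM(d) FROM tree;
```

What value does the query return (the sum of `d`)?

10

Base: id=10 (Mystery), parent_id=8, d 0.
Iteration 1: join on id=8 -> SciFi (id 8, parent_id=5, d 1).
Iteration 2: join on id=5 -> Comedy (id 5, parent_id=3, d 2).
Iteration 3: join on id=3 -> Toys (id 3, parent_id=1, d 3).
Iteration 4: join on id=1 -> Movies (id 1, parent_id=NULL, d 4).
Iteration 5: parent_id is NULL; no match; recursion stops.
SUM(d) = 0 + 1 + 2 + 3 + 4 = 10.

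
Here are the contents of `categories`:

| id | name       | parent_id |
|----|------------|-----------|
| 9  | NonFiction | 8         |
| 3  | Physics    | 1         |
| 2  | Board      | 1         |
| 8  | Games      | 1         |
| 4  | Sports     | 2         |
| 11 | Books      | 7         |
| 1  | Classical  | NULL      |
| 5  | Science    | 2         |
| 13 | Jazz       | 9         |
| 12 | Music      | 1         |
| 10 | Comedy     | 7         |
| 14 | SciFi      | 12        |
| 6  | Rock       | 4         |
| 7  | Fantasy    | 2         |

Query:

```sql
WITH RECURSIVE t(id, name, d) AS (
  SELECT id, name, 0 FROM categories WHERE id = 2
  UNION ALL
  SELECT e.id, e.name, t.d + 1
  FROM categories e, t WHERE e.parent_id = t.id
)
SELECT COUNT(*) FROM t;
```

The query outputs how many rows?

7

Base: id=2 (Board) at d 0.
Iteration 1: rows with parent_id in {2} -> Sports (id 4, d 1), Science (id 5, d 1), Fantasy (id 7, d 1).
Iteration 2: rows with parent_id in {4,5,7} -> Rock (id 6, d 2), Comedy (id 10, d 2), Books (id 11, d 2).
Iteration 3: no rows with parent_id in {6,10,11}; recursion stops.
Total rows emitted: 7.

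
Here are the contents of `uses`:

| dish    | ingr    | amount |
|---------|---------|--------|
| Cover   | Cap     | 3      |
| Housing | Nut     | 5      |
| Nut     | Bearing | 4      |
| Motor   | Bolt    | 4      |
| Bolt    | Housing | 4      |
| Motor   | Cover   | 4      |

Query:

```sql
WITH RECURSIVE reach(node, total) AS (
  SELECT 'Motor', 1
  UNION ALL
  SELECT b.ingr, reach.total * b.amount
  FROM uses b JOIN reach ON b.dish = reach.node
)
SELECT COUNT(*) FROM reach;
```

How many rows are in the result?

7

Base: (Motor, total=1).
Iteration 1: components of {Motor} -> Bolt = 1*4 = 4, Cover = 1*4 = 4.
Iteration 2: components of {Bolt,Cover} -> Cap = 4*3 = 12, Housing = 4*4 = 16.
Iteration 3: components of {Cap,Housing} -> Nut = 16*5 = 80.
Iteration 4: components of {Nut} -> Bearing = 80*4 = 320.
Iteration 5: no further components; recursion stops.
Total rows emitted: 7.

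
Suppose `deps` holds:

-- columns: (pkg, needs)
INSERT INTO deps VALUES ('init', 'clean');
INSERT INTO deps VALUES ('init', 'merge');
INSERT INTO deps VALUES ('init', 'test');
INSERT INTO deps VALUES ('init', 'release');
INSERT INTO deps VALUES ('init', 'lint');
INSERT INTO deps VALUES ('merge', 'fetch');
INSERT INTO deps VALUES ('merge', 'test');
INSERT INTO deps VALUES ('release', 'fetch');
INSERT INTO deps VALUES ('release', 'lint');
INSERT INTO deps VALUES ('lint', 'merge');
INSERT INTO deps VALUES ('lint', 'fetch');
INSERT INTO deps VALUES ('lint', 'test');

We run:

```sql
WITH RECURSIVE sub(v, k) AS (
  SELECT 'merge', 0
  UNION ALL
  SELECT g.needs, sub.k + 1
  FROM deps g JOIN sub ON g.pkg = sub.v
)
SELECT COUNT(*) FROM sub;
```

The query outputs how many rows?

Base: (merge, k=0).
Iteration 1: edges from {merge} -> (fetch, k=1), (test, k=1).
Iteration 2: no outgoing edges from {fetch,test}; recursion stops.
Total rows emitted: 3.

3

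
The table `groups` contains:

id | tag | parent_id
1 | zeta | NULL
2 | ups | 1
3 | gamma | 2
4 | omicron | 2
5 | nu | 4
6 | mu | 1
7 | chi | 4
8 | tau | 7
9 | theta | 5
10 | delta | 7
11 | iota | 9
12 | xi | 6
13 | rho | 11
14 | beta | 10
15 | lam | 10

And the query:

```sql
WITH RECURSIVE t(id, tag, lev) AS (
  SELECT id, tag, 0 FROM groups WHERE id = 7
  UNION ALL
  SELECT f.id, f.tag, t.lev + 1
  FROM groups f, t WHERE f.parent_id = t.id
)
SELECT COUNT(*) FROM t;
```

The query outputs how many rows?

Base: id=7 (chi) at lev 0.
Iteration 1: rows with parent_id in {7} -> tau (id 8, lev 1), delta (id 10, lev 1).
Iteration 2: rows with parent_id in {8,10} -> beta (id 14, lev 2), lam (id 15, lev 2).
Iteration 3: no rows with parent_id in {14,15}; recursion stops.
Total rows emitted: 5.

5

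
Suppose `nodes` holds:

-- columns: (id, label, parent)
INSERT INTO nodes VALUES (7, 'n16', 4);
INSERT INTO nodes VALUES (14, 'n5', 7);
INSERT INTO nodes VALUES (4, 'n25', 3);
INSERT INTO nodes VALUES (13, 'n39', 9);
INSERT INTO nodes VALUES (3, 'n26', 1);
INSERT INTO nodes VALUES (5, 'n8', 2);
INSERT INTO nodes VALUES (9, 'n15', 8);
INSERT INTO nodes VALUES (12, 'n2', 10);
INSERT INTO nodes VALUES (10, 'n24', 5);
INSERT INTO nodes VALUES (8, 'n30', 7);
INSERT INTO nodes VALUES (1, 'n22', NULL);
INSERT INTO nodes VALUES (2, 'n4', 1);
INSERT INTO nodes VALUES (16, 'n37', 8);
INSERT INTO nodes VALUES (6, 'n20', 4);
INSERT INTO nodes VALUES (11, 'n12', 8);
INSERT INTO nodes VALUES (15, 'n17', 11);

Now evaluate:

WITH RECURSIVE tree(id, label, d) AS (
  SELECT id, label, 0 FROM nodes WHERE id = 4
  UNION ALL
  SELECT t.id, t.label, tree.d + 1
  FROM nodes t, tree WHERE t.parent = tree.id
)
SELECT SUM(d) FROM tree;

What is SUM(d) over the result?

Base: id=4 (n25) at d 0.
Iteration 1: rows with parent in {4} -> n20 (id 6, d 1), n16 (id 7, d 1).
Iteration 2: rows with parent in {6,7} -> n30 (id 8, d 2), n5 (id 14, d 2).
Iteration 3: rows with parent in {8,14} -> n15 (id 9, d 3), n12 (id 11, d 3), n37 (id 16, d 3).
Iteration 4: rows with parent in {9,11,16} -> n39 (id 13, d 4), n17 (id 15, d 4).
Iteration 5: no rows with parent in {13,15}; recursion stops.
SUM(d) = 0 + 1 + 1 + 2 + 2 + 3 + 3 + 3 + 4 + 4 = 23.

23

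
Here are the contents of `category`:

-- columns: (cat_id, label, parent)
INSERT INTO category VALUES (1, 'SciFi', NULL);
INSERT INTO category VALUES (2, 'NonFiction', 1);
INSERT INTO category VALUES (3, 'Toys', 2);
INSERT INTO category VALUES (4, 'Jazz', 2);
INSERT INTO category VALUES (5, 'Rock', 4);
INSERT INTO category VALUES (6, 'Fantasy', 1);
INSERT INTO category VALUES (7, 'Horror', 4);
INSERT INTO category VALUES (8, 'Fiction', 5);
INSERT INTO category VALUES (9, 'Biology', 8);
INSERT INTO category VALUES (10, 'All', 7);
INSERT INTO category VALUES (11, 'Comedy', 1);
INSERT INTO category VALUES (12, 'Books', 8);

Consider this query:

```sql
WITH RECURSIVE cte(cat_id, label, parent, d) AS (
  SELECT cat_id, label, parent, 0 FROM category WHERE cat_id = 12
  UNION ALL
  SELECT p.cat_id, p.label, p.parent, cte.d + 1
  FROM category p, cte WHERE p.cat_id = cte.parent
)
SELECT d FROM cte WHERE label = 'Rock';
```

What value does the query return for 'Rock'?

2

Base: cat_id=12 (Books), parent=8, d 0.
Iteration 1: join on cat_id=8 -> Fiction (id 8, parent=5, d 1).
Iteration 2: join on cat_id=5 -> Rock (id 5, parent=4, d 2).
Iteration 3: join on cat_id=4 -> Jazz (id 4, parent=2, d 3).
Iteration 4: join on cat_id=2 -> NonFiction (id 2, parent=1, d 4).
Iteration 5: join on cat_id=1 -> SciFi (id 1, parent=NULL, d 5).
Iteration 6: parent is NULL; no match; recursion stops.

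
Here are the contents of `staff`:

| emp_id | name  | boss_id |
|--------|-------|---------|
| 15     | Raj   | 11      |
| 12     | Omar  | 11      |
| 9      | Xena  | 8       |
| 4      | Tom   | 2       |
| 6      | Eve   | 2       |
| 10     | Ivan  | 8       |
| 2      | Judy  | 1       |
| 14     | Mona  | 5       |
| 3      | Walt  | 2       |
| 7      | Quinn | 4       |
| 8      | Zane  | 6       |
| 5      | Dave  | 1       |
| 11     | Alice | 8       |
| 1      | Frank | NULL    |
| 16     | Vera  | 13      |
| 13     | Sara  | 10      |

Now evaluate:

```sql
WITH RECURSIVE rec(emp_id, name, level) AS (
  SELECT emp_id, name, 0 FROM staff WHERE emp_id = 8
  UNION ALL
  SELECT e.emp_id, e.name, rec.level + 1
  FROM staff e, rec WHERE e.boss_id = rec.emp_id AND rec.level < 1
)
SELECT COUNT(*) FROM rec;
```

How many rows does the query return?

4

Base: emp_id=8 (Zane) at level 0.
Iteration 1: rows with boss_id in {8} -> Xena (id 9, level 1), Ivan (id 10, level 1), Alice (id 11, level 1).
Iteration 2: level < 1 fails for all current rows; recursion stops.
Total rows emitted: 4.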